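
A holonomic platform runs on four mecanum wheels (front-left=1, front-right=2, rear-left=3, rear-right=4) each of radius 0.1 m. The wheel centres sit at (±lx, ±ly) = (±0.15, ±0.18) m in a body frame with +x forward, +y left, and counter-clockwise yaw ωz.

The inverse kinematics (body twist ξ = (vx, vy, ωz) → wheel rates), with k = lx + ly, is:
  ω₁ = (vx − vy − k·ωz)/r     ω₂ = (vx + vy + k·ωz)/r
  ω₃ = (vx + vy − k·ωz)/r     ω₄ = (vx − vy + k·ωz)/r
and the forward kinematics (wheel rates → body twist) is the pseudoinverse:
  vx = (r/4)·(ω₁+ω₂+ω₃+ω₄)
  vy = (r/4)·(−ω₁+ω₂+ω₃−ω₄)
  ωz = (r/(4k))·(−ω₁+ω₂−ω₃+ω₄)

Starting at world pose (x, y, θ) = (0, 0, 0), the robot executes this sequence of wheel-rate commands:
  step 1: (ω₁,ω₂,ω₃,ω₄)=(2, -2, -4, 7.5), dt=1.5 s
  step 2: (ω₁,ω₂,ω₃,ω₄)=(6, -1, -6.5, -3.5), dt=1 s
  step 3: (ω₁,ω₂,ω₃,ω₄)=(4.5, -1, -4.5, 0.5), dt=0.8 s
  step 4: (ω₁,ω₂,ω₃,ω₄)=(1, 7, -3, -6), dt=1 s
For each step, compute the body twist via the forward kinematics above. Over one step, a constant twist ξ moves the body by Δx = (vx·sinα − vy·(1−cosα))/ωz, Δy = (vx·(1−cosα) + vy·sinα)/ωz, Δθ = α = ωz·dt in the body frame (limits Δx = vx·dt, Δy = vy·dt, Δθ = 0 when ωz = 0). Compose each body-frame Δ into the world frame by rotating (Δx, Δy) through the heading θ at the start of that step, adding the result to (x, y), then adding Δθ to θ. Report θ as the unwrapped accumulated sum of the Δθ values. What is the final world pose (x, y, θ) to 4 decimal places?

(0.3598, -0.7509, 0.7462)

step 1: ξ=(vx,vy,ωz)=(0.0875, -0.3875, 0.5682), dt=1.5 → body Δ=(0.3490, -0.4608, 0.8523) → world pose (0.3490, -0.4608, 0.8523)
step 2: ξ=(vx,vy,ωz)=(-0.1250, -0.2500, -0.3030), dt=1.0 → body Δ=(-0.1607, -0.2274, -0.3030) → world pose (0.4144, -0.7314, 0.5492)
step 3: ξ=(vx,vy,ωz)=(-0.0125, -0.2625, -0.0379), dt=0.8 → body Δ=(-0.0132, -0.2098, -0.0303) → world pose (0.5127, -0.9173, 0.5189)
step 4: ξ=(vx,vy,ωz)=(-0.0250, 0.2250, 0.2273), dt=1.0 → body Δ=(-0.0502, 0.2202, 0.2273) → world pose (0.3598, -0.7509, 0.7462)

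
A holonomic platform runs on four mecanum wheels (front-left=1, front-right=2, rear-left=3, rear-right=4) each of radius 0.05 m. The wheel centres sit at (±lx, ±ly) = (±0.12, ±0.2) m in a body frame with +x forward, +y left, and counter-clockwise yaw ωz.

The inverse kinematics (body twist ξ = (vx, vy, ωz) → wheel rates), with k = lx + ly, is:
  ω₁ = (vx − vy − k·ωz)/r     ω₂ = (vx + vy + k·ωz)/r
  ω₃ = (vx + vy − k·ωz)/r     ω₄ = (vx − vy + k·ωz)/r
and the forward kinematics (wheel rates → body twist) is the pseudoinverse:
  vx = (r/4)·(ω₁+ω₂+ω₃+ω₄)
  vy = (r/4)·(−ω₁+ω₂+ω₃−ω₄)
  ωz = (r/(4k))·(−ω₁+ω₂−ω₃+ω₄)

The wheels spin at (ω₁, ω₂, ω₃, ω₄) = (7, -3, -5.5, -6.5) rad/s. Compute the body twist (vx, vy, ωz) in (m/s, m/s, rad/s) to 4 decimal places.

(-0.1000, -0.1125, -0.4297)

k = lx + ly = 0.12 + 0.2 = 0.3200
ω₁+ω₂+ω₃+ω₄ = -8.0000  →  vx = (0.05/4)·-8.0000 = -0.1000
−ω₁+ω₂+ω₃−ω₄ = -9.0000  →  vy = (0.05/4)·-9.0000 = -0.1125
−ω₁+ω₂−ω₃+ω₄ = -11.0000  →  ωz = (0.05/1.2800)·-11.0000 = -0.4297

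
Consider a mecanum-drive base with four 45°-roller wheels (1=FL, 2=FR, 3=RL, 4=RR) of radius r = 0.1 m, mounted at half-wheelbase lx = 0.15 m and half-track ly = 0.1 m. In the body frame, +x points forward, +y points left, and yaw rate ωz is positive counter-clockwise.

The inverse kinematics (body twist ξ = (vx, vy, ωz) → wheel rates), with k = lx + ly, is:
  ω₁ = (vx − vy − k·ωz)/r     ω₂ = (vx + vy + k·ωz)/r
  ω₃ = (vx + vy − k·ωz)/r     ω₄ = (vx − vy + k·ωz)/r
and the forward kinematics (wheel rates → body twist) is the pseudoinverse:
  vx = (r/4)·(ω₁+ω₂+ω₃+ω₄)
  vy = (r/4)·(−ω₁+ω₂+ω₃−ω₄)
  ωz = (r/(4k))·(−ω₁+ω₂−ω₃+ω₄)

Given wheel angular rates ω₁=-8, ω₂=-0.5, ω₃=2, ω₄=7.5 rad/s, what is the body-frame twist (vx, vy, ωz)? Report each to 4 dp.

(0.0250, 0.0500, 1.3000)

k = lx + ly = 0.15 + 0.1 = 0.2500
ω₁+ω₂+ω₃+ω₄ = 1.0000  →  vx = (0.1/4)·1.0000 = 0.0250
−ω₁+ω₂+ω₃−ω₄ = 2.0000  →  vy = (0.1/4)·2.0000 = 0.0500
−ω₁+ω₂−ω₃+ω₄ = 13.0000  →  ωz = (0.1/1.0000)·13.0000 = 1.3000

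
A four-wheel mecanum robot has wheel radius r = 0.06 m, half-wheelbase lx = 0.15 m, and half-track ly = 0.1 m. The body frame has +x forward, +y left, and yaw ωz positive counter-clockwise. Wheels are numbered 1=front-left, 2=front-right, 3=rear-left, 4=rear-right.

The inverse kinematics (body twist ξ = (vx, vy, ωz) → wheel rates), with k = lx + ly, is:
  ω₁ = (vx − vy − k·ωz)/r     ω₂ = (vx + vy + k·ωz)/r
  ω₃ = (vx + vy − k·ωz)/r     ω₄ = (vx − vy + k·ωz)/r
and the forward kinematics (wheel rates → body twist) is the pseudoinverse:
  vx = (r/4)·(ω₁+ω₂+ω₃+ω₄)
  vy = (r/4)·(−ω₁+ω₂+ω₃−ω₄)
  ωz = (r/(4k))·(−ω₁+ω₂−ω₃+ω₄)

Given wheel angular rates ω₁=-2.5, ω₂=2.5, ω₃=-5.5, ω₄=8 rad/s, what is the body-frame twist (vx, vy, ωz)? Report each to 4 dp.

(0.0375, -0.1275, 1.1100)

k = lx + ly = 0.15 + 0.1 = 0.2500
ω₁+ω₂+ω₃+ω₄ = 2.5000  →  vx = (0.06/4)·2.5000 = 0.0375
−ω₁+ω₂+ω₃−ω₄ = -8.5000  →  vy = (0.06/4)·-8.5000 = -0.1275
−ω₁+ω₂−ω₃+ω₄ = 18.5000  →  ωz = (0.06/1.0000)·18.5000 = 1.1100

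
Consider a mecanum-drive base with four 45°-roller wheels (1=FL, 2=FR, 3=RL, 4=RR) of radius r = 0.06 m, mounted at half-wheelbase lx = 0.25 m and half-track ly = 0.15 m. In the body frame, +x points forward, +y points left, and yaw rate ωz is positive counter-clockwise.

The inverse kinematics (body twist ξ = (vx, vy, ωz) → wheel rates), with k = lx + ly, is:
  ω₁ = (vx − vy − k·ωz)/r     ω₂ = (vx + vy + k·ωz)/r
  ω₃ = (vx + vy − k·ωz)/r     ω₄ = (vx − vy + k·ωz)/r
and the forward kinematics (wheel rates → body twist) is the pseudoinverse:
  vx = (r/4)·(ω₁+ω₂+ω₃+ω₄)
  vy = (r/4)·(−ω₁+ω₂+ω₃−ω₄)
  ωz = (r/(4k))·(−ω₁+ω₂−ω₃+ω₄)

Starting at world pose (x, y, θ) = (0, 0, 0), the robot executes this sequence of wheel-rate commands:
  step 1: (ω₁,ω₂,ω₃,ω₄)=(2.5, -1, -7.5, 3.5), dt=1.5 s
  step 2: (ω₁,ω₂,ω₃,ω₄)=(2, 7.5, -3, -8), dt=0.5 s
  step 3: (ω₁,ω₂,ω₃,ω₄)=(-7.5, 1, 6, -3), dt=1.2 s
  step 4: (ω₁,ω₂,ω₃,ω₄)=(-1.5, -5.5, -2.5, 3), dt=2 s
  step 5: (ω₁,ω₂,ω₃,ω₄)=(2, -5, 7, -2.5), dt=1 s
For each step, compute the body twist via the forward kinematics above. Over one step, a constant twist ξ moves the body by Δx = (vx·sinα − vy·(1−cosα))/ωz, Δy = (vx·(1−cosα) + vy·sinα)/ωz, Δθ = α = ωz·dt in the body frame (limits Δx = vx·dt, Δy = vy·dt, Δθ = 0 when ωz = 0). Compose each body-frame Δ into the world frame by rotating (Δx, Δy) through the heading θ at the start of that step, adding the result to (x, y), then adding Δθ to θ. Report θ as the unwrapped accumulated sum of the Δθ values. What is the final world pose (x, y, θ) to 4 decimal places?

step 1: ξ=(vx,vy,ωz)=(-0.0375, -0.2175, 0.2812), dt=1.5 → body Δ=(0.0132, -0.3283, 0.4219) → world pose (0.0132, -0.3283, 0.4219)
step 2: ξ=(vx,vy,ωz)=(-0.0225, 0.1575, 0.0188), dt=0.5 → body Δ=(-0.0116, 0.0787, 0.0094) → world pose (-0.0296, -0.2613, 0.4313)
step 3: ξ=(vx,vy,ωz)=(-0.0525, 0.2625, -0.0187), dt=1.2 → body Δ=(-0.0595, 0.3157, -0.0225) → world pose (-0.2156, 0.0006, 0.4088)
step 4: ξ=(vx,vy,ωz)=(-0.0975, -0.1425, 0.0562), dt=2.0 → body Δ=(-0.1786, -0.2954, 0.1125) → world pose (-0.2621, -0.3414, 0.5212)
step 5: ξ=(vx,vy,ωz)=(0.0225, 0.0375, -0.6188), dt=1.0 → body Δ=(0.0323, 0.0284, -0.6188) → world pose (-0.2482, -0.3006, -0.0975)

(-0.2482, -0.3006, -0.0975)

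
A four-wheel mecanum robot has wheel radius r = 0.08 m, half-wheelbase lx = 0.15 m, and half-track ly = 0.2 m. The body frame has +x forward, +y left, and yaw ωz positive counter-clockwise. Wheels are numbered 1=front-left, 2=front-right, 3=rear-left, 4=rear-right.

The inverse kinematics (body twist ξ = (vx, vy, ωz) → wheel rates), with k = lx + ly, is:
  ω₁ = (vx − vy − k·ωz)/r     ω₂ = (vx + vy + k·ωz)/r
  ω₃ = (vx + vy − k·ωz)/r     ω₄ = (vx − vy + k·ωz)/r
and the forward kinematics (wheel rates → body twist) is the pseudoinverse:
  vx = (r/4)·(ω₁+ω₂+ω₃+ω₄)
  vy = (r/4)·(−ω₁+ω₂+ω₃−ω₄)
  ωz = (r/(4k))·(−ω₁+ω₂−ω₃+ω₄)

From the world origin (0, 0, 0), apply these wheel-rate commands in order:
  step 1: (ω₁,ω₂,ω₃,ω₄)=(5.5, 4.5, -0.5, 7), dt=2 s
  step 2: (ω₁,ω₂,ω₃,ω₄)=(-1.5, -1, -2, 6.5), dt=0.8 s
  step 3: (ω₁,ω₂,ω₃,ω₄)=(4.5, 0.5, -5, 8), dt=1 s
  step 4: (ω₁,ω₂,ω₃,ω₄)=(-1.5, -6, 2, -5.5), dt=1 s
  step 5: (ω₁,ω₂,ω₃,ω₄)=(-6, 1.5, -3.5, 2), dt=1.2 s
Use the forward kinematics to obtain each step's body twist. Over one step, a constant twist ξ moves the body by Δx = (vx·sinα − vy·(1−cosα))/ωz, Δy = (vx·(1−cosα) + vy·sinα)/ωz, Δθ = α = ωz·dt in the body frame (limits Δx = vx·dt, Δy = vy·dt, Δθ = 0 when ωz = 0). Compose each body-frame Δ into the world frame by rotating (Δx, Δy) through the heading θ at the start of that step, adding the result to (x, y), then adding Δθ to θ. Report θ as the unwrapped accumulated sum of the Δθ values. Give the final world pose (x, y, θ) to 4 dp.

(1.0253, -0.3472, 1.8743)

step 1: ξ=(vx,vy,ωz)=(0.3300, -0.1700, 0.3714), dt=2.0 → body Δ=(0.7215, -0.0755, 0.7429) → world pose (0.7215, -0.0755, 0.7429)
step 2: ξ=(vx,vy,ωz)=(0.0400, -0.1600, 0.5143), dt=0.8 → body Δ=(0.0571, -0.1179, 0.4114) → world pose (0.8433, -0.1238, 1.1543)
step 3: ξ=(vx,vy,ωz)=(0.1600, -0.3400, 0.5143), dt=1.0 → body Δ=(0.2386, -0.2850, 0.5143) → world pose (1.2004, -0.0209, 1.6686)
step 4: ξ=(vx,vy,ωz)=(-0.2200, 0.0600, -0.6857), dt=1.0 → body Δ=(-0.1834, 0.1279, -0.6857) → world pose (1.0910, -0.2159, 0.9829)
step 5: ξ=(vx,vy,ωz)=(-0.1200, 0.0400, 0.7429), dt=1.2 → body Δ=(-0.1457, -0.0182, 0.8914) → world pose (1.0253, -0.3472, 1.8743)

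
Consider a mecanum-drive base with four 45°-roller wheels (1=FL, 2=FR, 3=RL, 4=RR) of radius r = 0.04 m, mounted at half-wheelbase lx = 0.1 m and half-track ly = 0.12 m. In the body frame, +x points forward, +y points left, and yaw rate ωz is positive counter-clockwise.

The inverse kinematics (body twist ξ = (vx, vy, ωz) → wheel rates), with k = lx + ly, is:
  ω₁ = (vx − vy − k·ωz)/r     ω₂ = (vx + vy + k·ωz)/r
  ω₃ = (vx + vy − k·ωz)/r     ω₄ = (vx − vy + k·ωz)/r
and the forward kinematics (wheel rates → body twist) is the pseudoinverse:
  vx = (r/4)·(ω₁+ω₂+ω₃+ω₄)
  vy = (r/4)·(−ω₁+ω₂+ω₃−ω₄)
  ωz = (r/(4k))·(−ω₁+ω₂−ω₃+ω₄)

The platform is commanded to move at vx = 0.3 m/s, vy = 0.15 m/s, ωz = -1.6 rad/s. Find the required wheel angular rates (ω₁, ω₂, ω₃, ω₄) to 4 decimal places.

(12.5500, 2.4500, 20.0500, -5.0500)

k = lx + ly = 0.1 + 0.12 = 0.2200;  k·ωz = 0.2200·-1.6 = -0.3520
ω₁ (FL) = (vx − vy − k·ωz)/r = 0.5020/0.04 = 12.5500
ω₂ (FR) = (vx + vy + k·ωz)/r = 0.0980/0.04 = 2.4500
ω₃ (RL) = (vx + vy − k·ωz)/r = 0.8020/0.04 = 20.0500
ω₄ (RR) = (vx − vy + k·ωz)/r = -0.2020/0.04 = -5.0500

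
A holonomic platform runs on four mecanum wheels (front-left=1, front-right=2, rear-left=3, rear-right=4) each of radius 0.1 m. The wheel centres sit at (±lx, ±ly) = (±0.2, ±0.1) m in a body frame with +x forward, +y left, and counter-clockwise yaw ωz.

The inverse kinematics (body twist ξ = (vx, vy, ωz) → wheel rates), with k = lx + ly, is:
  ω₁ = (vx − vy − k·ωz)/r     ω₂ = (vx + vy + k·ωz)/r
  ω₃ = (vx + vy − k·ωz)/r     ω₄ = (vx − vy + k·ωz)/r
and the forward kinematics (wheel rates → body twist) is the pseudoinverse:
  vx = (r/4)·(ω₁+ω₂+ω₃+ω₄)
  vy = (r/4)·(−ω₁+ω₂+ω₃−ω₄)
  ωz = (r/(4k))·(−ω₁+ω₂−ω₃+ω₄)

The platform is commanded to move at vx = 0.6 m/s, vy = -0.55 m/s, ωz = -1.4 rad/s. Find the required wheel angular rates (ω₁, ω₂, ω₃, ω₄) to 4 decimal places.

k = lx + ly = 0.2 + 0.1 = 0.3000;  k·ωz = 0.3000·-1.4 = -0.4200
ω₁ (FL) = (vx − vy − k·ωz)/r = 1.5700/0.1 = 15.7000
ω₂ (FR) = (vx + vy + k·ωz)/r = -0.3700/0.1 = -3.7000
ω₃ (RL) = (vx + vy − k·ωz)/r = 0.4700/0.1 = 4.7000
ω₄ (RR) = (vx − vy + k·ωz)/r = 0.7300/0.1 = 7.3000

(15.7000, -3.7000, 4.7000, 7.3000)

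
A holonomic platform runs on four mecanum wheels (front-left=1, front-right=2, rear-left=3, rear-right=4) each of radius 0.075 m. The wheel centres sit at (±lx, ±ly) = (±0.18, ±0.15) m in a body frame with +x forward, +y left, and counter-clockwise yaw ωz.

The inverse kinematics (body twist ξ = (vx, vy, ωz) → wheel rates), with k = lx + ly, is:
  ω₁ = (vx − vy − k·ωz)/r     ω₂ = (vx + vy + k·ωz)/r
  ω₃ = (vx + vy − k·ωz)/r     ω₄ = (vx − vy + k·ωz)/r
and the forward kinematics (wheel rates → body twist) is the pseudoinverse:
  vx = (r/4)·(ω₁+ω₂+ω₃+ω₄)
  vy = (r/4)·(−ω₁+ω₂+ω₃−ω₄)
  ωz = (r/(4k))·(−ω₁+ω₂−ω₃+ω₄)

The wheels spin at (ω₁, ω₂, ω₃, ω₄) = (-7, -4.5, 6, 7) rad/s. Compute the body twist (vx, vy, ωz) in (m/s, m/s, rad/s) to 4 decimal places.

k = lx + ly = 0.18 + 0.15 = 0.3300
ω₁+ω₂+ω₃+ω₄ = 1.5000  →  vx = (0.075/4)·1.5000 = 0.0281
−ω₁+ω₂+ω₃−ω₄ = 1.5000  →  vy = (0.075/4)·1.5000 = 0.0281
−ω₁+ω₂−ω₃+ω₄ = 3.5000  →  ωz = (0.075/1.3200)·3.5000 = 0.1989

(0.0281, 0.0281, 0.1989)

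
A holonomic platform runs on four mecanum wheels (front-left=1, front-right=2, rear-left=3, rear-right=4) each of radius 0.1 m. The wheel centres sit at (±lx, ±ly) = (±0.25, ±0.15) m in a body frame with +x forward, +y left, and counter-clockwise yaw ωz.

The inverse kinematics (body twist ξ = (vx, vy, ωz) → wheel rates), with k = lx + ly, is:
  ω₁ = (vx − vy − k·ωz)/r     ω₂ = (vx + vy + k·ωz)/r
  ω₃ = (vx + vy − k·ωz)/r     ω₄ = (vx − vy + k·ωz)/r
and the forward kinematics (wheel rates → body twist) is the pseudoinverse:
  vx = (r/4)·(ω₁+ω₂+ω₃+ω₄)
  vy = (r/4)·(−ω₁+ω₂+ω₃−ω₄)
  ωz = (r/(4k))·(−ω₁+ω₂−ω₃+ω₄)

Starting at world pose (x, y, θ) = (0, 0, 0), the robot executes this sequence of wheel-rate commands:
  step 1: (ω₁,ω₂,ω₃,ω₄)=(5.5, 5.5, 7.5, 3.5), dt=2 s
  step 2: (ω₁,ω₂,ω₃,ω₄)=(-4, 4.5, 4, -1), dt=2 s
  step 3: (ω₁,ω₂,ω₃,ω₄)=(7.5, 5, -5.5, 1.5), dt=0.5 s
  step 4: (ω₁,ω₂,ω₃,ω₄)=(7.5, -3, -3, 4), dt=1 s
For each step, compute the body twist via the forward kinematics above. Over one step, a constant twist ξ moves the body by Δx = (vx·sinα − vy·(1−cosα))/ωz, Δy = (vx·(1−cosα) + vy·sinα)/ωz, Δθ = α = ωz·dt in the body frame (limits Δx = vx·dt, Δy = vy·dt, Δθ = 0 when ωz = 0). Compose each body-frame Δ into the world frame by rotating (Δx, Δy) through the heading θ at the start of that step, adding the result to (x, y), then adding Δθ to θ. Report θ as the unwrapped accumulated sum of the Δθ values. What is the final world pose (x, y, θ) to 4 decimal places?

(1.6870, -0.0409, -0.1406)

step 1: ξ=(vx,vy,ωz)=(0.5500, 0.1000, -0.2500), dt=2.0 → body Δ=(1.1037, -0.0775, -0.5000) → world pose (1.1037, -0.0775, -0.5000)
step 2: ξ=(vx,vy,ωz)=(0.0875, 0.3375, 0.2188), dt=2.0 → body Δ=(0.0242, 0.6913, 0.4375) → world pose (1.4563, 0.5176, -0.0625)
step 3: ξ=(vx,vy,ωz)=(0.2125, -0.2375, 0.2812), dt=0.5 → body Δ=(0.1142, -0.1109, 0.1406) → world pose (1.5634, 0.3998, 0.0781)
step 4: ξ=(vx,vy,ωz)=(0.1375, -0.4375, -0.2188), dt=1.0 → body Δ=(0.0887, -0.4490, -0.2188) → world pose (1.6870, -0.0409, -0.1406)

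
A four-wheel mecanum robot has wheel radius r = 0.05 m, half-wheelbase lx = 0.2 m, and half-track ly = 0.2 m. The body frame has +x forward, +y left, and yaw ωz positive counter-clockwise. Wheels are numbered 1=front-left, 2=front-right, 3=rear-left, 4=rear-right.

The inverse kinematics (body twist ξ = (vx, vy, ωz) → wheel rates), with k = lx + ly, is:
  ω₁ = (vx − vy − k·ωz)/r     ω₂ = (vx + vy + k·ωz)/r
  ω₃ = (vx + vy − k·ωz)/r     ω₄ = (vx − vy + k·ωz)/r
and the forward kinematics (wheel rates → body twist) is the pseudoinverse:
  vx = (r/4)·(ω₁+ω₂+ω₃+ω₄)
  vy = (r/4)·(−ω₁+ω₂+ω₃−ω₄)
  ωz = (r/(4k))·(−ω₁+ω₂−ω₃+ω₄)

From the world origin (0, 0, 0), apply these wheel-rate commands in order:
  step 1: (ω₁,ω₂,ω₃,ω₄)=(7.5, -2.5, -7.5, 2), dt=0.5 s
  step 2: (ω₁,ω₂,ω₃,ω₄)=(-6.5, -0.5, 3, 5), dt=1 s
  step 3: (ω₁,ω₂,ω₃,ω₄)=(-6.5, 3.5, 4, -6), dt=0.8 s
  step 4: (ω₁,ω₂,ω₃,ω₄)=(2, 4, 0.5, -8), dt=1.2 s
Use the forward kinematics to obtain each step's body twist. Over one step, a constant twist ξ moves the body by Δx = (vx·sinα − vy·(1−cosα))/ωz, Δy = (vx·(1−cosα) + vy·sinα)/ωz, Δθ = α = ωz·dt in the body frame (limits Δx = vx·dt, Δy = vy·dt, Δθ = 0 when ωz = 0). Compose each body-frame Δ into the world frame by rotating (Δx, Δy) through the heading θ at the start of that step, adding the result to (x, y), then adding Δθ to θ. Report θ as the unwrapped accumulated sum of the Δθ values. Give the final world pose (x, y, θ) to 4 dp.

step 1: ξ=(vx,vy,ωz)=(-0.0062, -0.2437, -0.0156), dt=0.5 → body Δ=(-0.0036, -0.1219, -0.0078) → world pose (-0.0036, -0.1219, -0.0078)
step 2: ξ=(vx,vy,ωz)=(0.0125, 0.0500, 0.2500), dt=1.0 → body Δ=(0.0062, 0.0510, 0.2500) → world pose (0.0030, -0.0709, 0.2422)
step 3: ξ=(vx,vy,ωz)=(-0.0625, 0.2500, 0.0000), dt=0.8 → body Δ=(-0.0500, 0.2000, 0.0000) → world pose (-0.0936, 0.1113, 0.2422)
step 4: ξ=(vx,vy,ωz)=(-0.0188, 0.1313, -0.2031), dt=1.2 → body Δ=(-0.0032, 0.1587, -0.2437) → world pose (-0.1347, 0.2646, -0.0016)

(-0.1347, 0.2646, -0.0016)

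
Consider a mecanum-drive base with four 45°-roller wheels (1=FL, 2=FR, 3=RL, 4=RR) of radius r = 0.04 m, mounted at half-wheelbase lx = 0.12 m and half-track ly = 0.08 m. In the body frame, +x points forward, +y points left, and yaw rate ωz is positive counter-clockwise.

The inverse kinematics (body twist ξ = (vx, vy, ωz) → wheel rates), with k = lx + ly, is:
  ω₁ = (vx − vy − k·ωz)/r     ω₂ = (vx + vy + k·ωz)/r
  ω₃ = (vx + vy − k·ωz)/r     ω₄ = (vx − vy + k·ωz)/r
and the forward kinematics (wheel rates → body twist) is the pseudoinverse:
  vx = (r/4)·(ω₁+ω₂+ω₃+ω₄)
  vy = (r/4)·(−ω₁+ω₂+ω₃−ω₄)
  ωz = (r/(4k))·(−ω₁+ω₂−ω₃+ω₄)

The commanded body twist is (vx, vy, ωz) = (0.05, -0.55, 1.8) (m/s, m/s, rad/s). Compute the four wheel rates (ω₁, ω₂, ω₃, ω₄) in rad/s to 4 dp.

(6.0000, -3.5000, -21.5000, 24.0000)

k = lx + ly = 0.12 + 0.08 = 0.2000;  k·ωz = 0.2000·1.8 = 0.3600
ω₁ (FL) = (vx − vy − k·ωz)/r = 0.2400/0.04 = 6.0000
ω₂ (FR) = (vx + vy + k·ωz)/r = -0.1400/0.04 = -3.5000
ω₃ (RL) = (vx + vy − k·ωz)/r = -0.8600/0.04 = -21.5000
ω₄ (RR) = (vx − vy + k·ωz)/r = 0.9600/0.04 = 24.0000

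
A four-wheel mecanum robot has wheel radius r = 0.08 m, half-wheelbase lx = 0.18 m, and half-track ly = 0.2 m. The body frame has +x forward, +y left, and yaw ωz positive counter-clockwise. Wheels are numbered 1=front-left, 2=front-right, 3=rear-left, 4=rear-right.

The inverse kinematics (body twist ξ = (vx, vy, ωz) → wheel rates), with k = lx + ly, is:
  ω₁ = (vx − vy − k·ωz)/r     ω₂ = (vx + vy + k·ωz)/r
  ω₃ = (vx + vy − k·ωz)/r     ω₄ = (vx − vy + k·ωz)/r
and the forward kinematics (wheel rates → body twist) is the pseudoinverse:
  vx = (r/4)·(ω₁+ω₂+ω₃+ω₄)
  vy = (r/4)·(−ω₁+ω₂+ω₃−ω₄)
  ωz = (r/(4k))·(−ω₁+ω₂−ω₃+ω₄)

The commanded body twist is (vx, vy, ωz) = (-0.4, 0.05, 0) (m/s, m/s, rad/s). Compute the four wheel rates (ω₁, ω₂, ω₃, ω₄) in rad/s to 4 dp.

(-5.6250, -4.3750, -4.3750, -5.6250)

k = lx + ly = 0.18 + 0.2 = 0.3800;  k·ωz = 0.3800·0 = 0.0000
ω₁ (FL) = (vx − vy − k·ωz)/r = -0.4500/0.08 = -5.6250
ω₂ (FR) = (vx + vy + k·ωz)/r = -0.3500/0.08 = -4.3750
ω₃ (RL) = (vx + vy − k·ωz)/r = -0.3500/0.08 = -4.3750
ω₄ (RR) = (vx − vy + k·ωz)/r = -0.4500/0.08 = -5.6250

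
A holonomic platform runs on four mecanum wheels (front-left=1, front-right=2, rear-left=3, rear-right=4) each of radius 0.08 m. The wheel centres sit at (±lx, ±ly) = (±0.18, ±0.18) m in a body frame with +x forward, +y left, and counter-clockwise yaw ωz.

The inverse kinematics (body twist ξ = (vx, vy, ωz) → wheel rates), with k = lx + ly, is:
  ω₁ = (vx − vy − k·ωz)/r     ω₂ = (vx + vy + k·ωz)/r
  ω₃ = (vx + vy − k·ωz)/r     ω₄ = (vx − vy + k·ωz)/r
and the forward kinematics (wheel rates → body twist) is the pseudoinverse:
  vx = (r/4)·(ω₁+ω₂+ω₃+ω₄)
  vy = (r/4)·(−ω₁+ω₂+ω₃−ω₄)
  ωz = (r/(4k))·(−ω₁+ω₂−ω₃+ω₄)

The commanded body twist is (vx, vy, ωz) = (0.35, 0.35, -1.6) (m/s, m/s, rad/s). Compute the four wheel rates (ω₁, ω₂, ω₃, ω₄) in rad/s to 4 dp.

k = lx + ly = 0.18 + 0.18 = 0.3600;  k·ωz = 0.3600·-1.6 = -0.5760
ω₁ (FL) = (vx − vy − k·ωz)/r = 0.5760/0.08 = 7.2000
ω₂ (FR) = (vx + vy + k·ωz)/r = 0.1240/0.08 = 1.5500
ω₃ (RL) = (vx + vy − k·ωz)/r = 1.2760/0.08 = 15.9500
ω₄ (RR) = (vx − vy + k·ωz)/r = -0.5760/0.08 = -7.2000

(7.2000, 1.5500, 15.9500, -7.2000)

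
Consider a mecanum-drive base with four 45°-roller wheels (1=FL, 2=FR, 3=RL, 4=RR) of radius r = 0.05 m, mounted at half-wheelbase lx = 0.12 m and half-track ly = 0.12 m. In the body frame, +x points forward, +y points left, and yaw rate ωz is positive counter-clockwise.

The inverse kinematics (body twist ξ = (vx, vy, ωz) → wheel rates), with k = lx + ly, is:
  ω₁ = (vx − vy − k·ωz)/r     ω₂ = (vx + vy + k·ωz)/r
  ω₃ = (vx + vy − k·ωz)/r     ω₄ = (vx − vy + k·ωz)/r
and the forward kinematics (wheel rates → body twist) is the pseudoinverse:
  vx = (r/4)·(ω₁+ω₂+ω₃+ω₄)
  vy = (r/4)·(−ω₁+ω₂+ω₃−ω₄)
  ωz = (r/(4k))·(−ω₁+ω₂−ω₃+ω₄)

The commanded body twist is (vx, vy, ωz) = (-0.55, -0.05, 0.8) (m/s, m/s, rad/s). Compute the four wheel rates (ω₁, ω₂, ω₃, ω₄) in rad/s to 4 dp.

(-13.8400, -8.1600, -15.8400, -6.1600)

k = lx + ly = 0.12 + 0.12 = 0.2400;  k·ωz = 0.2400·0.8 = 0.1920
ω₁ (FL) = (vx − vy − k·ωz)/r = -0.6920/0.05 = -13.8400
ω₂ (FR) = (vx + vy + k·ωz)/r = -0.4080/0.05 = -8.1600
ω₃ (RL) = (vx + vy − k·ωz)/r = -0.7920/0.05 = -15.8400
ω₄ (RR) = (vx − vy + k·ωz)/r = -0.3080/0.05 = -6.1600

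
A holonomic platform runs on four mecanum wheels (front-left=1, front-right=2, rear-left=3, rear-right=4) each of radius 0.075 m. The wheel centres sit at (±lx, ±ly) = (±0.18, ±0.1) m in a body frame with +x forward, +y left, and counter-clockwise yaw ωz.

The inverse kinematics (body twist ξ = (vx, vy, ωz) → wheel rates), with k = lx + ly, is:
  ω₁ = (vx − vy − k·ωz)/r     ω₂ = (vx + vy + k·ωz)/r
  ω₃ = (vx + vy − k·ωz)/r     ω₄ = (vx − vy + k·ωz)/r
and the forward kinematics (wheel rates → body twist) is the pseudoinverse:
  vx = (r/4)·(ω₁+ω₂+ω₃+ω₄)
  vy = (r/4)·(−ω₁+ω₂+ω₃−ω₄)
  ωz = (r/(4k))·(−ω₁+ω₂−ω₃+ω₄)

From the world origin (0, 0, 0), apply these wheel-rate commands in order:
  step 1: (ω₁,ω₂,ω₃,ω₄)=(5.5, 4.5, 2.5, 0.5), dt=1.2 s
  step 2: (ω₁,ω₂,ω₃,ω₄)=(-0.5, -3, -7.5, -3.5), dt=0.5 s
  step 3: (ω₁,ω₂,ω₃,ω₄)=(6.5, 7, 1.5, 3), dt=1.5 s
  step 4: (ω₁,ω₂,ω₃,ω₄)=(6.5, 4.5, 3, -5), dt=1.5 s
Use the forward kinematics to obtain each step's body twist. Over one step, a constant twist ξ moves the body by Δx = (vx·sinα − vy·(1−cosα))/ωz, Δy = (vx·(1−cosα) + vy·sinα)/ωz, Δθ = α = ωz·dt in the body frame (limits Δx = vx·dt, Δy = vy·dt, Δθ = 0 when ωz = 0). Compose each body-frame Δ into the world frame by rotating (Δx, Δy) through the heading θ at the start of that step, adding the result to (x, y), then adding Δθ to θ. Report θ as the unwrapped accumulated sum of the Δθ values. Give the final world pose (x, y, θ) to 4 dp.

(0.9376, -0.0889, -0.9944)

step 1: ξ=(vx,vy,ωz)=(0.2437, 0.0187, -0.2009), dt=1.2 → body Δ=(0.2924, -0.0128, -0.2411) → world pose (0.2924, -0.0128, -0.2411)
step 2: ξ=(vx,vy,ωz)=(-0.2719, -0.1219, 0.1004), dt=0.5 → body Δ=(-0.1344, -0.0643, 0.0502) → world pose (0.1466, -0.0432, -0.1908)
step 3: ξ=(vx,vy,ωz)=(0.3375, -0.0187, 0.1339), dt=1.5 → body Δ=(0.5057, 0.0227, 0.2009) → world pose (0.6474, -0.1168, 0.0100)
step 4: ξ=(vx,vy,ωz)=(0.1687, 0.1125, -0.6696), dt=1.5 → body Δ=(0.2905, 0.0250, -1.0045) → world pose (0.9376, -0.0889, -0.9944)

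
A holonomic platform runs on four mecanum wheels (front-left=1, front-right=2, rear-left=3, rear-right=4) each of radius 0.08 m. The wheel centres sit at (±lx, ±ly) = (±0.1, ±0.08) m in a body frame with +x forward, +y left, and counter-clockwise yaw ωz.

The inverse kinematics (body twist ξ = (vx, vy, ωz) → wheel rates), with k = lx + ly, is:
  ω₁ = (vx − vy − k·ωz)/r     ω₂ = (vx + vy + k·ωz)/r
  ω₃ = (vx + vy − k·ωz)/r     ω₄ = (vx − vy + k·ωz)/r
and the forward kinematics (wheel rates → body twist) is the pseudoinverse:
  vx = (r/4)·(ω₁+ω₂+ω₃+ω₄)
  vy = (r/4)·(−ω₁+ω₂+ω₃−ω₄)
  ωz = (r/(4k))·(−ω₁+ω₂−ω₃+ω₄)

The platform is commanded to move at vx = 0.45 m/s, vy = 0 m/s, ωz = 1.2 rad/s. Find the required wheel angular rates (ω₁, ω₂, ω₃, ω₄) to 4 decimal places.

(2.9250, 8.3250, 2.9250, 8.3250)

k = lx + ly = 0.1 + 0.08 = 0.1800;  k·ωz = 0.1800·1.2 = 0.2160
ω₁ (FL) = (vx − vy − k·ωz)/r = 0.2340/0.08 = 2.9250
ω₂ (FR) = (vx + vy + k·ωz)/r = 0.6660/0.08 = 8.3250
ω₃ (RL) = (vx + vy − k·ωz)/r = 0.2340/0.08 = 2.9250
ω₄ (RR) = (vx − vy + k·ωz)/r = 0.6660/0.08 = 8.3250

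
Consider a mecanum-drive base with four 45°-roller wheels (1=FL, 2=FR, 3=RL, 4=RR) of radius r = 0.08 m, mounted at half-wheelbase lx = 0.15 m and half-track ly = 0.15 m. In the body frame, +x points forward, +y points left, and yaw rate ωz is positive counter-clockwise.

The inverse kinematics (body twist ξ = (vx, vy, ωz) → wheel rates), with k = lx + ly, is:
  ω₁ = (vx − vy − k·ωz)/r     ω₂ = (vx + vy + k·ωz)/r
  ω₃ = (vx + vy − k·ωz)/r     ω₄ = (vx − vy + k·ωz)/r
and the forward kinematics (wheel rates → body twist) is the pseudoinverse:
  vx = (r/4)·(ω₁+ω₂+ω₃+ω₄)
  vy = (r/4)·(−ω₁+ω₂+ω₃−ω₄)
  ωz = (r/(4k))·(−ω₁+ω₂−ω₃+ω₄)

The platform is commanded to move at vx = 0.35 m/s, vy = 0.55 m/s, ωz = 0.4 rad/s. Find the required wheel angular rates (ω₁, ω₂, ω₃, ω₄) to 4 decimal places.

k = lx + ly = 0.15 + 0.15 = 0.3000;  k·ωz = 0.3000·0.4 = 0.1200
ω₁ (FL) = (vx − vy − k·ωz)/r = -0.3200/0.08 = -4.0000
ω₂ (FR) = (vx + vy + k·ωz)/r = 1.0200/0.08 = 12.7500
ω₃ (RL) = (vx + vy − k·ωz)/r = 0.7800/0.08 = 9.7500
ω₄ (RR) = (vx − vy + k·ωz)/r = -0.0800/0.08 = -1.0000

(-4.0000, 12.7500, 9.7500, -1.0000)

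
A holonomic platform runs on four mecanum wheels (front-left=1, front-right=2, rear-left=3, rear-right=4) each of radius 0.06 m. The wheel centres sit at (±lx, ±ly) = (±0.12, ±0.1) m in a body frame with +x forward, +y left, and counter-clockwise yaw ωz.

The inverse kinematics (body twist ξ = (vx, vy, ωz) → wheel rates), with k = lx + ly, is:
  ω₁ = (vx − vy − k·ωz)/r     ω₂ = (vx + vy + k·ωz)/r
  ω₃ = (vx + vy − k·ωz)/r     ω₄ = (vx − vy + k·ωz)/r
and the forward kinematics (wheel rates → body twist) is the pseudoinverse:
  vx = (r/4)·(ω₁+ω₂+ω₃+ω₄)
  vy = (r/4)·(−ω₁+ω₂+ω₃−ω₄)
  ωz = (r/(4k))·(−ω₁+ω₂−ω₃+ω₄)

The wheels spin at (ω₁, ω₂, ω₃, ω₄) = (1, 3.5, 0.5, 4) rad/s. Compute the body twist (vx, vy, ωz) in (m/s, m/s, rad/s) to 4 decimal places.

(0.1350, -0.0150, 0.4091)

k = lx + ly = 0.12 + 0.1 = 0.2200
ω₁+ω₂+ω₃+ω₄ = 9.0000  →  vx = (0.06/4)·9.0000 = 0.1350
−ω₁+ω₂+ω₃−ω₄ = -1.0000  →  vy = (0.06/4)·-1.0000 = -0.0150
−ω₁+ω₂−ω₃+ω₄ = 6.0000  →  ωz = (0.06/0.8800)·6.0000 = 0.4091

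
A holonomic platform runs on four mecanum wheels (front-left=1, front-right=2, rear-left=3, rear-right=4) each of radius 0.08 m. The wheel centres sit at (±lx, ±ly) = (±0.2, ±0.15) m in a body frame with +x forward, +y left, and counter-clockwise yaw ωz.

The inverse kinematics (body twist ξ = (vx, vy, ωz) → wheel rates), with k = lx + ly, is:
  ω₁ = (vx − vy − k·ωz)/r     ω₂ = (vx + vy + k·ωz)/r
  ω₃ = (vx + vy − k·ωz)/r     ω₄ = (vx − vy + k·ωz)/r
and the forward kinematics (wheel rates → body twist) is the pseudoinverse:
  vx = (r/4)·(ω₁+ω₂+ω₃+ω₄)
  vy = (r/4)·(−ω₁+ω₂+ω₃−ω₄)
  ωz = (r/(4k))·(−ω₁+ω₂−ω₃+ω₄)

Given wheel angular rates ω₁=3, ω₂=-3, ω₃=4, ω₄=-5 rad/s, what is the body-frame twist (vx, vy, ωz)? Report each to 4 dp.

k = lx + ly = 0.2 + 0.15 = 0.3500
ω₁+ω₂+ω₃+ω₄ = -1.0000  →  vx = (0.08/4)·-1.0000 = -0.0200
−ω₁+ω₂+ω₃−ω₄ = 3.0000  →  vy = (0.08/4)·3.0000 = 0.0600
−ω₁+ω₂−ω₃+ω₄ = -15.0000  →  ωz = (0.08/1.4000)·-15.0000 = -0.8571

(-0.0200, 0.0600, -0.8571)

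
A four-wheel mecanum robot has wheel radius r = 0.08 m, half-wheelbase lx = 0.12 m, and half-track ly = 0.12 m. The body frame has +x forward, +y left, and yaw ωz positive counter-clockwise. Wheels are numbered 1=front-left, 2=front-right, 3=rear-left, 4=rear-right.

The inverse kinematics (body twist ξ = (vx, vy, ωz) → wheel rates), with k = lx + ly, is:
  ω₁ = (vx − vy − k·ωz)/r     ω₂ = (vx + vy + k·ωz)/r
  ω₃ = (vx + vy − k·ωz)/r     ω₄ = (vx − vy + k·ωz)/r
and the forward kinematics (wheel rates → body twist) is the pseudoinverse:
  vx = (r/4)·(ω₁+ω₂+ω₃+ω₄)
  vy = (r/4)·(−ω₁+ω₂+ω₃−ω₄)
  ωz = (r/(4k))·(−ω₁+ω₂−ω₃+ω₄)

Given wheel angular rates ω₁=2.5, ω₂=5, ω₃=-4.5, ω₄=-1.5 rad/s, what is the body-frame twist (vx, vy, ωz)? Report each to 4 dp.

(0.0300, -0.0100, 0.4583)

k = lx + ly = 0.12 + 0.12 = 0.2400
ω₁+ω₂+ω₃+ω₄ = 1.5000  →  vx = (0.08/4)·1.5000 = 0.0300
−ω₁+ω₂+ω₃−ω₄ = -0.5000  →  vy = (0.08/4)·-0.5000 = -0.0100
−ω₁+ω₂−ω₃+ω₄ = 5.5000  →  ωz = (0.08/0.9600)·5.5000 = 0.4583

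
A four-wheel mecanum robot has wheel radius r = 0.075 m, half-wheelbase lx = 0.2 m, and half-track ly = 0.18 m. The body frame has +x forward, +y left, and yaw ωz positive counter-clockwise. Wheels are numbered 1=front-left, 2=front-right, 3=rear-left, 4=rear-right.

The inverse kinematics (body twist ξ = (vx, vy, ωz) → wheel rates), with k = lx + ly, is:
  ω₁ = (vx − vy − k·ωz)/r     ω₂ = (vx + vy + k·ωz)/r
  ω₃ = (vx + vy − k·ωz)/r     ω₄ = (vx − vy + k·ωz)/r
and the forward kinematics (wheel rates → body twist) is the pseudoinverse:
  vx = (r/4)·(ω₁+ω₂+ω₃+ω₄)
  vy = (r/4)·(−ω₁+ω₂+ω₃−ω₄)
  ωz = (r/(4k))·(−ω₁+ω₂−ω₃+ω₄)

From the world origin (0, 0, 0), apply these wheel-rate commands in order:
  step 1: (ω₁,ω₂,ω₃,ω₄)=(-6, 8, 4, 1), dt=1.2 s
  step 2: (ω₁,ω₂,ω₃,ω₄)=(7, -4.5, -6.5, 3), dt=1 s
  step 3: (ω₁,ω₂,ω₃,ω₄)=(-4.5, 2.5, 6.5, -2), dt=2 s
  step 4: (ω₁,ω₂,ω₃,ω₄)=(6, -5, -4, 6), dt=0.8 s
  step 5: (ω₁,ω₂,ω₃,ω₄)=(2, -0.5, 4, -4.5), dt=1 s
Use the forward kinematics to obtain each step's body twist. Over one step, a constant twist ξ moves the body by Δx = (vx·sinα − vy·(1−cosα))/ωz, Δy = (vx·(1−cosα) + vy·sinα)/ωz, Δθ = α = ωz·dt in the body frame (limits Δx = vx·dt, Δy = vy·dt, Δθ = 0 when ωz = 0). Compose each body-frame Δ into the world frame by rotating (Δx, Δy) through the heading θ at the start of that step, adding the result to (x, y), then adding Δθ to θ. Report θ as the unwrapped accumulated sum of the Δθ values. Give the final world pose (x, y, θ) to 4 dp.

(0.2175, 0.4664, -0.1776)

step 1: ξ=(vx,vy,ωz)=(0.1313, 0.3187, 0.5428), dt=1.2 → body Δ=(0.0264, 0.4055, 0.6513) → world pose (0.0264, 0.4055, 0.6513)
step 2: ξ=(vx,vy,ωz)=(-0.0187, -0.3937, -0.0987), dt=1.0 → body Δ=(-0.0381, -0.3922, -0.0987) → world pose (0.2338, 0.0705, 0.5526)
step 3: ξ=(vx,vy,ωz)=(0.0469, 0.2906, -0.0740), dt=2.0 → body Δ=(0.1363, 0.5722, -0.1480) → world pose (0.0495, 0.6291, 0.4046)
step 4: ξ=(vx,vy,ωz)=(0.0562, -0.3937, -0.0493), dt=0.8 → body Δ=(0.0388, -0.3158, -0.0395) → world pose (0.2095, 0.3541, 0.3651)
step 5: ξ=(vx,vy,ωz)=(0.0188, 0.1125, -0.5428), dt=1.0 → body Δ=(0.0476, 0.1021, -0.5428) → world pose (0.2175, 0.4664, -0.1776)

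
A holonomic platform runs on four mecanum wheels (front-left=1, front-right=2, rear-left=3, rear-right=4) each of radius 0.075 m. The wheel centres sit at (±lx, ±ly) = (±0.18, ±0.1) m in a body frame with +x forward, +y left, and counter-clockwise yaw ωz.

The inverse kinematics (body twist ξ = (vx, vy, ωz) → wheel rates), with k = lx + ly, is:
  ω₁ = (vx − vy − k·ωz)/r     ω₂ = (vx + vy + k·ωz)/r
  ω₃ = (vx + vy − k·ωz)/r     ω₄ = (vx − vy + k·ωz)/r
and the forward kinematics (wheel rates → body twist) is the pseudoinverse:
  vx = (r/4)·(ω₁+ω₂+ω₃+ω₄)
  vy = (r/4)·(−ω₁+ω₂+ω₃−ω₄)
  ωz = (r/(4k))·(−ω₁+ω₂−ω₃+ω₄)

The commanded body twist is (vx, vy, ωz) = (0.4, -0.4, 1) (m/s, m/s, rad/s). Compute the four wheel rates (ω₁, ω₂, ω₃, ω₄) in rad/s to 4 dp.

(6.9333, 3.7333, -3.7333, 14.4000)

k = lx + ly = 0.18 + 0.1 = 0.2800;  k·ωz = 0.2800·1 = 0.2800
ω₁ (FL) = (vx − vy − k·ωz)/r = 0.5200/0.075 = 6.9333
ω₂ (FR) = (vx + vy + k·ωz)/r = 0.2800/0.075 = 3.7333
ω₃ (RL) = (vx + vy − k·ωz)/r = -0.2800/0.075 = -3.7333
ω₄ (RR) = (vx − vy + k·ωz)/r = 1.0800/0.075 = 14.4000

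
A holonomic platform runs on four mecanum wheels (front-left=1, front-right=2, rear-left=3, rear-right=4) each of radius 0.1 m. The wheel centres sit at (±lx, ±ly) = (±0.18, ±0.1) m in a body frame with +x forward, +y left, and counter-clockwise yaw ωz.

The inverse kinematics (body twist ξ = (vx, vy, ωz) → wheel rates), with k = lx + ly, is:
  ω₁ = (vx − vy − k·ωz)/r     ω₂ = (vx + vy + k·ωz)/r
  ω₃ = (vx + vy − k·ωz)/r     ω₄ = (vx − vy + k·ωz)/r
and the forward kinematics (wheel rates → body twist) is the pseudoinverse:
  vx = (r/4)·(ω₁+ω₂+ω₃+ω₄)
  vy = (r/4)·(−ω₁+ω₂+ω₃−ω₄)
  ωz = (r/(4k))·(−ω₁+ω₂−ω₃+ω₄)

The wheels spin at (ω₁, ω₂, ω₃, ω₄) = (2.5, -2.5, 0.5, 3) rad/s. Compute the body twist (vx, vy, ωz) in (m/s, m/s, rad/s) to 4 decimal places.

k = lx + ly = 0.18 + 0.1 = 0.2800
ω₁+ω₂+ω₃+ω₄ = 3.5000  →  vx = (0.1/4)·3.5000 = 0.0875
−ω₁+ω₂+ω₃−ω₄ = -7.5000  →  vy = (0.1/4)·-7.5000 = -0.1875
−ω₁+ω₂−ω₃+ω₄ = -2.5000  →  ωz = (0.1/1.1200)·-2.5000 = -0.2232

(0.0875, -0.1875, -0.2232)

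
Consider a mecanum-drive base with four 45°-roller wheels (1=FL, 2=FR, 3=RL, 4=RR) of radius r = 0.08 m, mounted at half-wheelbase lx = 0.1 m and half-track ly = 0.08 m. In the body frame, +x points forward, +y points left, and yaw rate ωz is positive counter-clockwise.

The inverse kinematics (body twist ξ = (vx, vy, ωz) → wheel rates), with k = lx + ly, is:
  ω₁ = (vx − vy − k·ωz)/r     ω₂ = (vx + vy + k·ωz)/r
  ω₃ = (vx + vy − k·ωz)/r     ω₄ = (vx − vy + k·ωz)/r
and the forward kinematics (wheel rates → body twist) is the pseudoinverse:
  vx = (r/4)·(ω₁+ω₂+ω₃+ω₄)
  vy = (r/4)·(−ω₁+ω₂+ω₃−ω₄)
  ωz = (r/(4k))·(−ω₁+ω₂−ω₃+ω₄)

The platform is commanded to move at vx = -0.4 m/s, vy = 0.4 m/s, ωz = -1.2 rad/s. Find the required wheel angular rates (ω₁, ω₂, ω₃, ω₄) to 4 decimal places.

(-7.3000, -2.7000, 2.7000, -12.7000)

k = lx + ly = 0.1 + 0.08 = 0.1800;  k·ωz = 0.1800·-1.2 = -0.2160
ω₁ (FL) = (vx − vy − k·ωz)/r = -0.5840/0.08 = -7.3000
ω₂ (FR) = (vx + vy + k·ωz)/r = -0.2160/0.08 = -2.7000
ω₃ (RL) = (vx + vy − k·ωz)/r = 0.2160/0.08 = 2.7000
ω₄ (RR) = (vx − vy + k·ωz)/r = -1.0160/0.08 = -12.7000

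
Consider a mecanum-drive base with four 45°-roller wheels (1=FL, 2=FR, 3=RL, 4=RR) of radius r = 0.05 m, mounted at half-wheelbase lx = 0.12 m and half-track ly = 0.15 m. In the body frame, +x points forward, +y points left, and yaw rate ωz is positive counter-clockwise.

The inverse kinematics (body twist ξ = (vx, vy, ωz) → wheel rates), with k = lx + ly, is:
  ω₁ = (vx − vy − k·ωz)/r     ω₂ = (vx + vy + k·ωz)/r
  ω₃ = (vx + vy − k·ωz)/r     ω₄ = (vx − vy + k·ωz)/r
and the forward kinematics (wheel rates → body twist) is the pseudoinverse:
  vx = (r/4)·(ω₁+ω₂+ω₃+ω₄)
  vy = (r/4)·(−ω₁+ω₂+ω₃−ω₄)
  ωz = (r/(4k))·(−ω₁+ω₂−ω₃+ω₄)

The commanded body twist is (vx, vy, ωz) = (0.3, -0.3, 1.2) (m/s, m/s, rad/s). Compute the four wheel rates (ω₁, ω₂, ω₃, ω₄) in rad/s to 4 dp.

(5.5200, 6.4800, -6.4800, 18.4800)

k = lx + ly = 0.12 + 0.15 = 0.2700;  k·ωz = 0.2700·1.2 = 0.3240
ω₁ (FL) = (vx − vy − k·ωz)/r = 0.2760/0.05 = 5.5200
ω₂ (FR) = (vx + vy + k·ωz)/r = 0.3240/0.05 = 6.4800
ω₃ (RL) = (vx + vy − k·ωz)/r = -0.3240/0.05 = -6.4800
ω₄ (RR) = (vx − vy + k·ωz)/r = 0.9240/0.05 = 18.4800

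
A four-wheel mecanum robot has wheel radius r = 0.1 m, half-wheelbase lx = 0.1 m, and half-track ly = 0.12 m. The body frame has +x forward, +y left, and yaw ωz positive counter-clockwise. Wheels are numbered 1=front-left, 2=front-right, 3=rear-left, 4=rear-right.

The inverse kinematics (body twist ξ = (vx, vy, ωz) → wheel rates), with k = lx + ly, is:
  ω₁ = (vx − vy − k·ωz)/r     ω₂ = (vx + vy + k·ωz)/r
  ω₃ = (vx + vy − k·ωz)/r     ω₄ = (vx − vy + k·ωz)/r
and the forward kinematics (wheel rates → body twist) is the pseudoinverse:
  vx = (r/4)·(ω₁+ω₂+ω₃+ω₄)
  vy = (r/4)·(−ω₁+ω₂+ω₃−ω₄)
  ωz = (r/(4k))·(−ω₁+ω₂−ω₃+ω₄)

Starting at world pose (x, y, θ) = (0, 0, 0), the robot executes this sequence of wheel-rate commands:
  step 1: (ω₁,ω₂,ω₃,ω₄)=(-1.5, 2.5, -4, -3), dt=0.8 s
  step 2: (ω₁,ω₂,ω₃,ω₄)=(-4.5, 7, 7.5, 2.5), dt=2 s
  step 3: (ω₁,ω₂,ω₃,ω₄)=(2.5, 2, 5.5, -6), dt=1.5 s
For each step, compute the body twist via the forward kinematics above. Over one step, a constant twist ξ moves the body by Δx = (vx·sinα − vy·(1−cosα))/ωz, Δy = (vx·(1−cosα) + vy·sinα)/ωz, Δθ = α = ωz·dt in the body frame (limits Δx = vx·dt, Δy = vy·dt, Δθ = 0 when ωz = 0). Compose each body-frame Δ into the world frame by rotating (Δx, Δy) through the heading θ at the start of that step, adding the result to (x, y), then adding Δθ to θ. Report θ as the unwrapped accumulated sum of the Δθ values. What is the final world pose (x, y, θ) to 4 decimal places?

(-0.8130, 1.1483, -0.1136)

step 1: ξ=(vx,vy,ωz)=(-0.1500, 0.0750, 0.5682), dt=0.8 → body Δ=(-0.1293, 0.0311, 0.4545) → world pose (-0.1293, 0.0311, 0.4545)
step 2: ξ=(vx,vy,ωz)=(0.3125, 0.4125, 0.7386), dt=2.0 → body Δ=(-0.0851, 0.9396, 1.4773) → world pose (-0.6183, 0.8380, 1.9318)
step 3: ξ=(vx,vy,ωz)=(0.1000, 0.2750, -1.3636), dt=1.5 → body Δ=(0.3591, 0.0725, -2.0455) → world pose (-0.8130, 1.1483, -0.1136)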